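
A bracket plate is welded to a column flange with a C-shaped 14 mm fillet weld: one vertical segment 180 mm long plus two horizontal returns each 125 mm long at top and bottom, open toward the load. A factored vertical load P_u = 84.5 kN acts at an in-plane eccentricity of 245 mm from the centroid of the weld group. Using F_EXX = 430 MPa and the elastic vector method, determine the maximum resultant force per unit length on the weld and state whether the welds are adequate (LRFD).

f_max ≈ 954 N/mm; adequate

Total weld length L_w = 430 mm. Treat welds as unit-width lines.
Centroid: x̄ = 2×125×62.5 / 430 = 36.34 mm from the vertical weld.
Polar moment about centroid: J = I_x + I_y = [180³/12 + 2×125×90²] + [180×36.34² + 2(125³/12 + 125×26.16²)] = 3245000 mm³.
Direct shear f_v = P/L_w = 84.5×10³ / 430 = 196.5 N/mm (vertical).
Torsion M = P·e = 84.5×10³ × 245 = 20702000 N·mm.
Critical point at (x, y) = (88.66, 90) from centroid. f_tx = M·y/J = 574.1 N/mm; f_ty = M·x/J = 565.6 N/mm.
Resultant f_max = √[f_tx² + (f_v + f_ty)²] = √[574.1² + (196.5 + 565.6)²] = 954.2 N/mm.
Capacity per unit length: φr_n = 0.75 × 0.6 × 430 × (0.707 × 14) = 1915 N/mm.
954.2 ≤ 1915 → adequate.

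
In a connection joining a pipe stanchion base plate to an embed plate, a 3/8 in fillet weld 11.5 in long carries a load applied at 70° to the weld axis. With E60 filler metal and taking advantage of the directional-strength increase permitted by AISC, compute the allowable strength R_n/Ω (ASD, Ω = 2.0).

E60XX → F_EXX = 60 ksi.
t_e = 0.707 × 0.375 = 0.2651 in; A_we = 0.2651 × 11.5 = 3.049 in².
Directional factor: 1.0 + 0.5 sin^1.5(70°) = 1.455.
F_nw = 0.6 × 60 × 1.455 = 52.4 ksi.
R_n/Ω = (52.4 × 3.049) / 2.0 = 79.88 kips.

R_n/Ω ≈ 79.9 kips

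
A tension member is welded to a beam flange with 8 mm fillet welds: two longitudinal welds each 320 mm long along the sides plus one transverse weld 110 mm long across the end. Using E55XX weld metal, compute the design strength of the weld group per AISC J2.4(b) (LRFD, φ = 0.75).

E55XX → F_EXX = 550 MPa.
t_e = 0.707 × 8 = 5.656 mm.
R_nwl = 0.6 × 550 × 5.656 × 640 × 10⁻³ = 1195 kN (longitudinal, 2 welds).
R_nwt = 0.6 × 550 × 5.656 × 110 × 10⁻³ = 205.3 kN (transverse, base value).
(i) R_nwl + R_nwt = 1400 kN; (ii) 0.85 R_nwl + 1.5 R_nwt = 1323 kN.
R_n = max = 1400 kN [governs: (i)]; φR_n = 1050 kN.

φR_n ≈ 1050 kN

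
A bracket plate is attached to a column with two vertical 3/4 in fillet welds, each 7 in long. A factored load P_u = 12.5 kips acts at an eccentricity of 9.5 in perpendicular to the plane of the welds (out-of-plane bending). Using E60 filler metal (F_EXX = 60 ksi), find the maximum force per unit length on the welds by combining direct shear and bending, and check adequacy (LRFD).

f_max ≈ 7.33 kip/in; adequate

L_w = 2 × 7 = 14 in; section modulus (unit throat) S = 2 × L²/6 = 16.33 in².
Direct shear f_v = P/L_w = 12.5/14 = 0.8929 kip/in.
Moment M = P × e = 12.5 × 9.5 = 118.75 kip·in; bending f_b = M/S = 7.27 kip/in.
f_max = √(f_v² + f_b²) = √(0.8929² + 7.27²) = 7.325 kip/in.
φr_n = 0.75 × 0.6 × 60 × (0.707 × 0.75) = 14.32 kip/in → adequate.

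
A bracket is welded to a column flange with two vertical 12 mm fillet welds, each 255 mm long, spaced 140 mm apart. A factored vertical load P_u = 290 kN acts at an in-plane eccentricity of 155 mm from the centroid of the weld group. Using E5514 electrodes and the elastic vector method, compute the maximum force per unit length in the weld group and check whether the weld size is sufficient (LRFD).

E55XX → F_EXX = 550 MPa.
Total weld length L_w = 510 mm. Treat welds as unit-width lines.
Polar moment about centroid: J = 2[d³/12 + d(b/2)²] = 2[255³/12 + 255×70²] = 5263000 mm³.
Direct shear f_v = P/L_w = 290×10³ / 510 = 568.6 N/mm (vertical).
Torsion M = P·e = 290×10³ × 155 = 44950000 N·mm.
Critical point at (x, y) = (70, 127.5) from centroid. f_tx = M·y/J = 1089 N/mm; f_ty = M·x/J = 597.9 N/mm.
Resultant f_max = √[f_tx² + (f_v + f_ty)²] = √[1089² + (568.6 + 597.9)²] = 1596 N/mm.
Capacity per unit length: φr_n = 0.75 × 0.6 × 550 × (0.707 × 12) = 2100 N/mm.
1596 ≤ 2100 → adequate.

f_max ≈ 1600 N/mm; adequate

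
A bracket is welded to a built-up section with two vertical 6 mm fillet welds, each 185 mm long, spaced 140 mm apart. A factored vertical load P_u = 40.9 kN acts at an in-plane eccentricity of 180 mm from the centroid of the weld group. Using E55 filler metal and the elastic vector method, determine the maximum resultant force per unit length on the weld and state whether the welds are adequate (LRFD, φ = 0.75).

E55XX → F_EXX = 550 MPa.
Total weld length L_w = 370 mm. Treat welds as unit-width lines.
Polar moment about centroid: J = 2[d³/12 + d(b/2)²] = 2[185³/12 + 185×70²] = 2868000 mm³.
Direct shear f_v = P/L_w = 40.9×10³ / 370 = 110.5 N/mm (vertical).
Torsion M = P·e = 40.9×10³ × 180 = 7362000 N·mm.
Critical point at (x, y) = (70, 92.5) from centroid. f_tx = M·y/J = 237.4 N/mm; f_ty = M·x/J = 179.7 N/mm.
Resultant f_max = √[f_tx² + (f_v + f_ty)²] = √[237.4² + (110.5 + 179.7)²] = 375 N/mm.
Capacity per unit length: φr_n = 0.75 × 0.6 × 550 × (0.707 × 6) = 1050 N/mm.
375 ≤ 1050 → adequate.

f_max ≈ 375 N/mm; adequate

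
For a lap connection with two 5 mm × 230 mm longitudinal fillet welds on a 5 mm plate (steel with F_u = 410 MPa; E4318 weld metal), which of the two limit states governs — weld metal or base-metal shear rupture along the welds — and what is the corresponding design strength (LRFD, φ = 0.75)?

φR_n ≈ 315 kN (weld metal governs)

E43XX → F_EXX = 430 MPa.
t_e = 0.707 × 5 = 3.535 mm; L = 460 mm.
Weld metal: φR_n = 0.75 × 0.6 × 430 × 3.535 × 460 × 10⁻³ = 314.7 kN.
Base metal (shear rupture): φR_n = 0.75 × 0.6 × 410 × 5 × 460 × 10⁻³ = 424.4 kN.
Governing: weld metal.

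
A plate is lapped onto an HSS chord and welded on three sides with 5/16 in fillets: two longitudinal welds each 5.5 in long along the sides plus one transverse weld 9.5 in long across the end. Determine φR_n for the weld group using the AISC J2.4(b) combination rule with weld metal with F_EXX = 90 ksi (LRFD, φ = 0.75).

t_e = 0.707 × 0.3125 = 0.2209 in.
R_nwl = 0.6 × 90 × 0.2209 × 11 = 131.2 kips (longitudinal, 2 welds).
R_nwt = 0.6 × 90 × 0.2209 × 9.5 = 113.3 kips (transverse, base value).
(i) R_nwl + R_nwt = 244.6 kips; (ii) 0.85 R_nwl + 1.5 R_nwt = 281.6 kips.
R_n = max = 281.6 kips [governs: (ii)]; φR_n = 211.2 kips.

φR_n ≈ 211 kips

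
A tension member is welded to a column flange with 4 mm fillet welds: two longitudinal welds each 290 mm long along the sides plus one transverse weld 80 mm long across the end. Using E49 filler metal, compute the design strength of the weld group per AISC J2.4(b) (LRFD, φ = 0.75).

E49XX → F_EXX = 490 MPa.
t_e = 0.707 × 4 = 2.828 mm.
R_nwl = 0.6 × 490 × 2.828 × 580 × 10⁻³ = 482.2 kN (longitudinal, 2 welds).
R_nwt = 0.6 × 490 × 2.828 × 80 × 10⁻³ = 66.51 kN (transverse, base value).
(i) R_nwl + R_nwt = 548.7 kN; (ii) 0.85 R_nwl + 1.5 R_nwt = 509.7 kN.
R_n = max = 548.7 kN [governs: (i)]; φR_n = 411.6 kN.

φR_n ≈ 412 kN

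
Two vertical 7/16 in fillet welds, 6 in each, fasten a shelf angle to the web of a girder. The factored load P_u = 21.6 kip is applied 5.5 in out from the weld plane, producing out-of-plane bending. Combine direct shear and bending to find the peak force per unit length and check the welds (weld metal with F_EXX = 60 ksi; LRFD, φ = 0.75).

L_w = 2 × 6 = 12 in; section modulus (unit throat) S = 2 × L²/6 = 12 in².
Direct shear f_v = P/L_w = 21.6/12 = 1.8 kip/in.
Moment M = P × e = 21.6 × 5.5 = 118.8 kip·in; bending f_b = M/S = 9.9 kip/in.
f_max = √(f_v² + f_b²) = √(1.8² + 9.9²) = 10.06 kip/in.
φr_n = 0.75 × 0.6 × 60 × (0.707 × 0.4375) = 8.351 kip/in → NOT adequate.

f_max ≈ 10.1 kip/in; NOT adequate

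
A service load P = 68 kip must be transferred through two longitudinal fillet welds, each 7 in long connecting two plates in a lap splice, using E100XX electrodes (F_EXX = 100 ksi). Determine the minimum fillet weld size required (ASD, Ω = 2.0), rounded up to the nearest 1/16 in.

Total weld length L = 14 in.
Required throat t_e = P × Ω / (0.6 F_EXX × L) = 68 × 2.0 / (0.6 × 100 × 14) = 0.1619 in.
Required leg w = t_e / 0.707 = 0.229 in → use 1/4 in.

w = 1/4 in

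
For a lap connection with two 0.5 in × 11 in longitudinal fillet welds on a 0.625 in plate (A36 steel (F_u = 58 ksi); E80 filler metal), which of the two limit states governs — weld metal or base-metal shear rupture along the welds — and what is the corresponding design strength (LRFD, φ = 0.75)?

φR_n ≈ 280 kips (weld metal governs)

E80XX → F_EXX = 80 ksi.
t_e = 0.707 × 0.5 = 0.3535 in; L = 22 in.
Weld metal: φR_n = 0.75 × 0.6 × 80 × 0.3535 × 22 = 280 kips.
Base metal (shear rupture): φR_n = 0.75 × 0.6 × 58 × 0.625 × 22 = 358.9 kips.
Governing: weld metal.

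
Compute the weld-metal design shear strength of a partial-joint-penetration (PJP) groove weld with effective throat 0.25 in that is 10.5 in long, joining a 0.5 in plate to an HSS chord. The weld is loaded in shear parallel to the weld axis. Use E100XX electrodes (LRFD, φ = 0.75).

φR_n ≈ 118 kips

E100XX → F_EXX = 100 ksi.
Effective throat (given) t_e = 0.25 in.
A_we = 0.25 × 10.5 = 2.625 in².
F_nw = 0.6 F_EXX = 60 ksi.
φR_n = 0.75 × 60 × 2.625 = 118.1 kips.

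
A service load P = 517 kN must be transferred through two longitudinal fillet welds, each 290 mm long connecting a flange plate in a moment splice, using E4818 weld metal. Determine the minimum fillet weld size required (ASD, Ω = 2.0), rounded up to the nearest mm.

E48XX → F_EXX = 480 MPa.
Total weld length L = 580 mm.
Required throat t_e = P × Ω / (0.6 F_EXX × L) = 517 × 2.0 / (0.6 × 480 × 580 × 10⁻³) = 6.19 mm.
Required leg w = t_e / 0.707 = 8.755 mm → use 9 mm.

w = 9 mm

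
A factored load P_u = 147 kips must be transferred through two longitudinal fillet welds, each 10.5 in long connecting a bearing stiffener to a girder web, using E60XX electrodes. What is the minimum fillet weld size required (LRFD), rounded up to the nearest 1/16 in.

w = 3/8 in

E60XX → F_EXX = 60 ksi.
Total weld length L = 21 in.
Required throat t_e = P_u / (φ × 0.6 F_EXX × L) = 147 / (0.75 × 0.6 × 60 × 21) = 0.2593 in.
Required leg w = t_e / 0.707 = 0.3667 in → use 3/8 in.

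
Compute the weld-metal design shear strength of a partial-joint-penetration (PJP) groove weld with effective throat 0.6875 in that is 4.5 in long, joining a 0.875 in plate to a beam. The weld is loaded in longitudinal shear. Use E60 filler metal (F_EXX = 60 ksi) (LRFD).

Effective throat (given) t_e = 0.6875 in.
A_we = 0.6875 × 4.5 = 3.094 in².
F_nw = 0.6 F_EXX = 36 ksi.
φR_n = 0.75 × 36 × 3.094 = 83.53 kip.

φR_n ≈ 83.5 kip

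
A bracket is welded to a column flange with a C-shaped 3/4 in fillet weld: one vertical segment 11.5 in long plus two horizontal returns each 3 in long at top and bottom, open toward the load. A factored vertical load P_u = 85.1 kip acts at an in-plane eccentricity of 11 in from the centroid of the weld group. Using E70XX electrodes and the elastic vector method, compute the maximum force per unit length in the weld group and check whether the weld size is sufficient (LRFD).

f_max ≈ 19.8 kip/in; NOT adequate

E70XX → F_EXX = 70 ksi.
Total weld length L_w = 17.5 in. Treat welds as unit-width lines.
Centroid: x̄ = 2×3×1.5 / 17.5 = 0.5143 in from the vertical weld.
Polar moment about centroid: J = I_x + I_y = [11.5³/12 + 2×3×5.75²] + [11.5×0.5143² + 2(3³/12 + 3×0.9857²)] = 338.5 in³.
Direct shear f_v = P/L_w = 85.1 / 17.5 = 4.863 kip/in (vertical).
Torsion M = P·e = 85.1 × 11 = 936.1 kip·in.
Critical point at (x, y) = (2.486, 5.75) from centroid. f_tx = M·y/J = 15.9 kip/in; f_ty = M·x/J = 6.874 kip/in.
Resultant f_max = √[f_tx² + (f_v + f_ty)²] = √[15.9² + (4.863 + 6.874)²] = 19.76 kip/in.
Capacity per unit length: φr_n = 0.75 × 0.6 × 70 × (0.707 × 0.75) = 16.7 kip/in.
19.76 > 16.7 → NOT adequate.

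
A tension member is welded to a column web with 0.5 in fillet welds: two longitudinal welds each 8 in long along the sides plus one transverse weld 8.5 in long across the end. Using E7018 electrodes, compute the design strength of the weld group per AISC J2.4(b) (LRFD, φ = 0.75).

E70XX → F_EXX = 70 ksi.
t_e = 0.707 × 0.5 = 0.3535 in.
R_nwl = 0.6 × 70 × 0.3535 × 16 = 237.6 kip (longitudinal, 2 welds).
R_nwt = 0.6 × 70 × 0.3535 × 8.5 = 126.2 kip (transverse, base value).
(i) R_nwl + R_nwt = 363.8 kip; (ii) 0.85 R_nwl + 1.5 R_nwt = 391.2 kip.
R_n = max = 391.2 kip [governs: (ii)]; φR_n = 293.4 kip.

φR_n ≈ 293 kip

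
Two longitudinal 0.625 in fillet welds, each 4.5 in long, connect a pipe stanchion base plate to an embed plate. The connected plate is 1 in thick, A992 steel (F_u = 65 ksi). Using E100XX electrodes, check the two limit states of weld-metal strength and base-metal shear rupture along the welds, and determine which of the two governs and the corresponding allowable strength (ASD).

E100XX → F_EXX = 100 ksi.
t_e = 0.707 × 0.625 = 0.4419 in; L = 9 in.
Weld metal: R_n/Ω = (1/2.0) × 0.6 × 100 × 0.4419 × 9 = 119.3 kip.
Base metal (shear rupture): R_n/Ω = (1/2.0) × 0.6 × 65 × 1 × 9 = 175.5 kip.
Governing: weld metal.

R_n/Ω ≈ 119 kip (weld metal governs)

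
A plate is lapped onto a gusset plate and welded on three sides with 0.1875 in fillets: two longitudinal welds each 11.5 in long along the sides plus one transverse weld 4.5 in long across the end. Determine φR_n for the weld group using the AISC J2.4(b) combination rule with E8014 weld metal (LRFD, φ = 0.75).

φR_n ≈ 131 kip

E80XX → F_EXX = 80 ksi.
t_e = 0.707 × 0.1875 = 0.1326 in.
R_nwl = 0.6 × 80 × 0.1326 × 23 = 146.3 kip (longitudinal, 2 welds).
R_nwt = 0.6 × 80 × 0.1326 × 4.5 = 28.63 kip (transverse, base value).
(i) R_nwl + R_nwt = 175 kip; (ii) 0.85 R_nwl + 1.5 R_nwt = 167.3 kip.
R_n = max = 175 kip [governs: (i)]; φR_n = 131.2 kip.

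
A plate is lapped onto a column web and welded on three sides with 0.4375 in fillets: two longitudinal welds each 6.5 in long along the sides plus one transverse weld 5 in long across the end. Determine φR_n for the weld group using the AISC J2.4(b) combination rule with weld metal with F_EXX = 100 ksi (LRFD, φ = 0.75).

t_e = 0.707 × 0.4375 = 0.3093 in.
R_nwl = 0.6 × 100 × 0.3093 × 13 = 241.3 kip (longitudinal, 2 welds).
R_nwt = 0.6 × 100 × 0.3093 × 5 = 92.79 kip (transverse, base value).
(i) R_nwl + R_nwt = 334.1 kip; (ii) 0.85 R_nwl + 1.5 R_nwt = 344.3 kip.
R_n = max = 344.3 kip [governs: (ii)]; φR_n = 258.2 kip.

φR_n ≈ 258 kip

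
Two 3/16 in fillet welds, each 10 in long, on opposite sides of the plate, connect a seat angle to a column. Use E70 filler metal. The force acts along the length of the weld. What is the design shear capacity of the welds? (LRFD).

E70XX → F_EXX = 70 ksi.
Effective throat t_e = 0.707 × 0.1875 = 0.1326 in.
Total length L = 20 in; A_we = 0.1326 × 20 = 2.651 in².
F_nw = 0.6 F_EXX = 0.6 × 70 = 42 ksi.
φR_n = 0.75 × 42 × 2.651 = 83.51 kips.

φR_n ≈ 83.5 kips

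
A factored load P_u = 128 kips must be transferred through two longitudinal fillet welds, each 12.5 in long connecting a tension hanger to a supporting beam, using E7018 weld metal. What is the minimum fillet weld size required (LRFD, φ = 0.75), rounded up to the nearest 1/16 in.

E70XX → F_EXX = 70 ksi.
Total weld length L = 25 in.
Required throat t_e = P_u / (φ × 0.6 F_EXX × L) = 128 / (0.75 × 0.6 × 70 × 25) = 0.1625 in.
Required leg w = t_e / 0.707 = 0.2299 in → use 1/4 in.

w = 1/4 in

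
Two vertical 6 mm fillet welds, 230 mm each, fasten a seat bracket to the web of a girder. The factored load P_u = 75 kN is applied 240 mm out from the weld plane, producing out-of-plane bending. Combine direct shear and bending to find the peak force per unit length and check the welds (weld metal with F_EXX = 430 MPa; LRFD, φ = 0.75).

L_w = 2 × 230 = 460 mm; section modulus (unit throat) S = 2 × L²/6 = 17630 mm².
Direct shear f_v = P/L_w = 75×10³/460 = 163 N/mm.
Moment M = P × e = 75×10³ × 240 = 18000000 N·mm; bending f_b = M/S = 1021 N/mm.
f_max = √(f_v² + f_b²) = √(163² + 1021²) = 1034 N/mm.
φr_n = 0.75 × 0.6 × 430 × (0.707 × 6) = 820.8 N/mm → NOT adequate.

f_max ≈ 1030 N/mm; NOT adequate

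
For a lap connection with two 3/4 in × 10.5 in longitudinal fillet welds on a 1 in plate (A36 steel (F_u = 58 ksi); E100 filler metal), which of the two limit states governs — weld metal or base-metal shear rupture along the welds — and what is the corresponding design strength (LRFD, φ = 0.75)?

E100XX → F_EXX = 100 ksi.
t_e = 0.707 × 0.75 = 0.5302 in; L = 21 in.
Weld metal: φR_n = 0.75 × 0.6 × 100 × 0.5302 × 21 = 501.1 kip.
Base metal (shear rupture): φR_n = 0.75 × 0.6 × 58 × 1 × 21 = 548.1 kip.
Governing: weld metal.

φR_n ≈ 501 kip (weld metal governs)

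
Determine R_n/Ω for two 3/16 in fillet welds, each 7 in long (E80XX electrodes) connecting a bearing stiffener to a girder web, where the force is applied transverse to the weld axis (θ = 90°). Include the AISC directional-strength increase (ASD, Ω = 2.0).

R_n/Ω ≈ 66.8 kip

E80XX → F_EXX = 80 ksi.
t_e = 0.707 × 0.1875 = 0.1326 in; A_we = 0.1326 × 14 = 1.856 in².
Directional factor: 1.0 + 0.5 sin^1.5(90°) = 1.5.
F_nw = 0.6 × 80 × 1.5 = 72 ksi.
R_n/Ω = (72 × 1.856) / 2.0 = 66.81 kip.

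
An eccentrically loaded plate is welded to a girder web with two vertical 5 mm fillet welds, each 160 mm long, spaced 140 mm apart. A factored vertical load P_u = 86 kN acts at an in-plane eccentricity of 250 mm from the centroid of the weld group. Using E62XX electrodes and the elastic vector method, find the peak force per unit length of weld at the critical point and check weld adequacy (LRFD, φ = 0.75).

E62XX → F_EXX = 620 MPa.
Total weld length L_w = 320 mm. Treat welds as unit-width lines.
Polar moment about centroid: J = 2[d³/12 + d(b/2)²] = 2[160³/12 + 160×70²] = 2251000 mm³.
Direct shear f_v = P/L_w = 86×10³ / 320 = 268.8 N/mm (vertical).
Torsion M = P·e = 86×10³ × 250 = 21500000 N·mm.
Critical point at (x, y) = (70, 80) from centroid. f_tx = M·y/J = 764.2 N/mm; f_ty = M·x/J = 668.7 N/mm.
Resultant f_max = √[f_tx² + (f_v + f_ty)²] = √[764.2² + (268.8 + 668.7)²] = 1209 N/mm.
Capacity per unit length: φr_n = 0.75 × 0.6 × 620 × (0.707 × 5) = 986.3 N/mm.
1209 > 986.3 → NOT adequate.

f_max ≈ 1210 N/mm; NOT adequate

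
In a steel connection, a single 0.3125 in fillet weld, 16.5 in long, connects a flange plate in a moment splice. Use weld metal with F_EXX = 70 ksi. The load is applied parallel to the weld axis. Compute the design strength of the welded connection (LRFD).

φR_n ≈ 115 kips

Effective throat t_e = 0.707 × 0.3125 = 0.2209 in.
Total length L = 16.5 in; A_we = 0.2209 × 16.5 = 3.645 in².
F_nw = 0.6 F_EXX = 0.6 × 70 = 42 ksi.
φR_n = 0.75 × 42 × 3.645 = 114.8 kips.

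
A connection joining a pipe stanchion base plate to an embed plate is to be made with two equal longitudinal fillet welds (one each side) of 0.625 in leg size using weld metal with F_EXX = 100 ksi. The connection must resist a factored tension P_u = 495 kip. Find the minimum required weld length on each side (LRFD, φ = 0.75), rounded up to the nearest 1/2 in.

L = 12.5 in on each side

Throat t_e = 0.707 × 0.625 = 0.4419 in.
φr_n = 0.75 × 0.6 × 100 × 0.4419 = 19.88 kip/in.
L_req = P_u / φr_n = 495 / 19.88 = 24.89 in total.
Per side: 24.89 / 2 = 12.45 in.
Round up → use L = 12.5 in on each side.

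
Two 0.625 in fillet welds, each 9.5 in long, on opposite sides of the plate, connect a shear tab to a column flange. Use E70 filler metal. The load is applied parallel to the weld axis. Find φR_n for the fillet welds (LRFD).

φR_n ≈ 264 kips

E70XX → F_EXX = 70 ksi.
Effective throat t_e = 0.707 × 0.625 = 0.4419 in.
Total length L = 19 in; A_we = 0.4419 × 19 = 8.396 in².
F_nw = 0.6 F_EXX = 0.6 × 70 = 42 ksi.
φR_n = 0.75 × 42 × 8.396 = 264.5 kips.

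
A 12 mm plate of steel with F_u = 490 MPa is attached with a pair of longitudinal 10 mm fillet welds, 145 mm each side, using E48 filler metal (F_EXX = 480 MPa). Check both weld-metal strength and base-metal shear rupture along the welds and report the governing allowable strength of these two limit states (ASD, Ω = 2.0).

R_n/Ω ≈ 295 kN (weld metal governs)

t_e = 0.707 × 10 = 7.07 mm; L = 290 mm.
Weld metal: R_n/Ω = (1/2.0) × 0.6 × 480 × 7.07 × 290 × 10⁻³ = 295.2 kN.
Base metal (shear rupture): R_n/Ω = (1/2.0) × 0.6 × 490 × 12 × 290 × 10⁻³ = 511.6 kN.
Governing: weld metal.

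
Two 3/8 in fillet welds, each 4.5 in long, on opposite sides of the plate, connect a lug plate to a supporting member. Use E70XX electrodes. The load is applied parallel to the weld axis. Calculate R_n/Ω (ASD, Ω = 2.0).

R_n/Ω ≈ 50.1 kips

E70XX → F_EXX = 70 ksi.
Effective throat t_e = 0.707 × 0.375 = 0.2651 in.
Total length L = 9 in; A_we = 0.2651 × 9 = 2.386 in².
F_nw = 0.6 F_EXX = 0.6 × 70 = 42 ksi.
R_n = 42 × 2.386 = 100.2 kips; R_n/Ω = 100.2/2.0 = 50.11 kips.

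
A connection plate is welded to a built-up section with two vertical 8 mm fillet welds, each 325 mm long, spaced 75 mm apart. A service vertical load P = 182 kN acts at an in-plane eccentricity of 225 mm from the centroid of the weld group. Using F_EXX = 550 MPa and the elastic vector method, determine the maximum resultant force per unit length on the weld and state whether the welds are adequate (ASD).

Total weld length L_w = 650 mm. Treat welds as unit-width lines.
Polar moment about centroid: J = 2[d³/12 + d(b/2)²] = 2[325³/12 + 325×37.5²] = 6635000 mm³.
Direct shear f_v = P/L_w = 182×10³ / 650 = 280 N/mm (vertical).
Torsion M = P·e = 182×10³ × 225 = 40950000 N·mm.
Critical point at (x, y) = (37.5, 162.5) from centroid. f_tx = M·y/J = 1003 N/mm; f_ty = M·x/J = 231.4 N/mm.
Resultant f_max = √[f_tx² + (f_v + f_ty)²] = √[1003² + (280 + 231.4)²] = 1126 N/mm.
Capacity per unit length: r_n/Ω = (1/2.0) × 0.6 × 550 × (0.707 × 8) = 933.2 N/mm.
1126 > 933.2 → NOT adequate.

f_max ≈ 1130 N/mm; NOT adequate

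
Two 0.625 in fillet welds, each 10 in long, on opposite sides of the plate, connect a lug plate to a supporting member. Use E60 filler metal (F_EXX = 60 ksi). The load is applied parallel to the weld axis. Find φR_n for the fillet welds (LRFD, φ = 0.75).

Effective throat t_e = 0.707 × 0.625 = 0.4419 in.
Total length L = 20 in; A_we = 0.4419 × 20 = 8.837 in².
F_nw = 0.6 F_EXX = 0.6 × 60 = 36 ksi.
φR_n = 0.75 × 36 × 8.837 = 238.6 kip.

φR_n ≈ 239 kip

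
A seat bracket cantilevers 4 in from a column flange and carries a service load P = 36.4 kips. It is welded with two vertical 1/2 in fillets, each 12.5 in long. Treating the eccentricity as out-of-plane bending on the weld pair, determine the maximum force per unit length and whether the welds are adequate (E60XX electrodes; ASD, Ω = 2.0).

f_max ≈ 3.15 kip/in; adequate

E60XX → F_EXX = 60 ksi.
L_w = 2 × 12.5 = 25 in; section modulus (unit throat) S = 2 × L²/6 = 52.08 in².
Direct shear f_v = P/L_w = 36.4/25 = 1.456 kip/in.
Moment M = P × e = 36.4 × 4 = 145.6 kip·in; bending f_b = M/S = 2.796 kip/in.
f_max = √(f_v² + f_b²) = √(1.456² + 2.796²) = 3.152 kip/in.
r_n/Ω = (1/2.0) × 0.6 × 60 × (0.707 × 0.5) = 6.363 kip/in → adequate.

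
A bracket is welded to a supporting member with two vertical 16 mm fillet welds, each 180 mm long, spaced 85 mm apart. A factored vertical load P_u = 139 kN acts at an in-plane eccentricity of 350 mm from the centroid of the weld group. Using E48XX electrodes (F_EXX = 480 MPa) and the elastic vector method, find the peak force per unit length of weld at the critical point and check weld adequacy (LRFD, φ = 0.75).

f_max ≈ 3170 N/mm; NOT adequate

Total weld length L_w = 360 mm. Treat welds as unit-width lines.
Polar moment about centroid: J = 2[d³/12 + d(b/2)²] = 2[180³/12 + 180×42.5²] = 1622000 mm³.
Direct shear f_v = P/L_w = 139×10³ / 360 = 386.1 N/mm (vertical).
Torsion M = P·e = 139×10³ × 350 = 48650000 N·mm.
Critical point at (x, y) = (42.5, 90) from centroid. f_tx = M·y/J = 2699 N/mm; f_ty = M·x/J = 1275 N/mm.
Resultant f_max = √[f_tx² + (f_v + f_ty)²] = √[2699² + (386.1 + 1275)²] = 3169 N/mm.
Capacity per unit length: φr_n = 0.75 × 0.6 × 480 × (0.707 × 16) = 2443 N/mm.
3169 > 2443 → NOT adequate.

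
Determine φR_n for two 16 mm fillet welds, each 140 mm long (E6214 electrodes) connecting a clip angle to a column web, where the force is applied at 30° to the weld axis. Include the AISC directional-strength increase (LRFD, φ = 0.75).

E62XX → F_EXX = 620 MPa.
t_e = 0.707 × 16 = 11.31 mm; A_we = 11.31 × 280 = 3167 mm².
Directional factor: 1.0 + 0.5 sin^1.5(30°) = 1.177.
F_nw = 0.6 × 620 × 1.177 = 437.8 MPa.
φR_n = 0.75 × 437.8 × 3167 × 10⁻³ = 1040 kN.

φR_n ≈ 1040 kN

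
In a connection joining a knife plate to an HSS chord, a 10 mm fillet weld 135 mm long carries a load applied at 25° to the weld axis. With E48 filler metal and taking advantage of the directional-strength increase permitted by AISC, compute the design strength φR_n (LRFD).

E48XX → F_EXX = 480 MPa.
t_e = 0.707 × 10 = 7.07 mm; A_we = 7.07 × 135 = 954.4 mm².
Directional factor: 1.0 + 0.5 sin^1.5(25°) = 1.137.
F_nw = 0.6 × 480 × 1.137 = 327.6 MPa.
φR_n = 0.75 × 327.6 × 954.4 × 10⁻³ = 234.5 kN.

φR_n ≈ 234 kN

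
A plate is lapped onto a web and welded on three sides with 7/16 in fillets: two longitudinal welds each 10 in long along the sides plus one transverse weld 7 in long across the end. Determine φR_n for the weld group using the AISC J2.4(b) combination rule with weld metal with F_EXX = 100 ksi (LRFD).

t_e = 0.707 × 0.4375 = 0.3093 in.
R_nwl = 0.6 × 100 × 0.3093 × 20 = 371.2 kips (longitudinal, 2 welds).
R_nwt = 0.6 × 100 × 0.3093 × 7 = 129.9 kips (transverse, base value).
(i) R_nwl + R_nwt = 501.1 kips; (ii) 0.85 R_nwl + 1.5 R_nwt = 510.4 kips.
R_n = max = 510.4 kips [governs: (ii)]; φR_n = 382.8 kips.

φR_n ≈ 383 kips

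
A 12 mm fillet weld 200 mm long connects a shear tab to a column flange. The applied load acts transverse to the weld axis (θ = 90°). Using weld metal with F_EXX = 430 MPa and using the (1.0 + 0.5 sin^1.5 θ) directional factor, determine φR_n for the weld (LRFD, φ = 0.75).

t_e = 0.707 × 12 = 8.484 mm; A_we = 8.484 × 200 = 1697 mm².
Directional factor: 1.0 + 0.5 sin^1.5(90°) = 1.5.
F_nw = 0.6 × 430 × 1.5 = 387 MPa.
φR_n = 0.75 × 387 × 1697 × 10⁻³ = 492.5 kN.

φR_n ≈ 492 kN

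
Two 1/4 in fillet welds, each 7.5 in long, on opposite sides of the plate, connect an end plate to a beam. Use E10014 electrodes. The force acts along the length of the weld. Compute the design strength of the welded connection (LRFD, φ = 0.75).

φR_n ≈ 119 kip

E100XX → F_EXX = 100 ksi.
Effective throat t_e = 0.707 × 0.25 = 0.1767 in.
Total length L = 15 in; A_we = 0.1767 × 15 = 2.651 in².
F_nw = 0.6 F_EXX = 0.6 × 100 = 60 ksi.
φR_n = 0.75 × 60 × 2.651 = 119.3 kip.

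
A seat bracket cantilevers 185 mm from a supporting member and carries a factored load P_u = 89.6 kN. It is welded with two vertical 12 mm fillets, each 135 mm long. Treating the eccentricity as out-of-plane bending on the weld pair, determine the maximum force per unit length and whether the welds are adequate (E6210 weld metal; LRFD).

f_max ≈ 2750 N/mm; NOT adequate

E62XX → F_EXX = 620 MPa.
L_w = 2 × 135 = 270 mm; section modulus (unit throat) S = 2 × L²/6 = 6075 mm².
Direct shear f_v = P/L_w = 89.6×10³/270 = 331.9 N/mm.
Moment M = P × e = 89.6×10³ × 185 = 16576000 N·mm; bending f_b = M/S = 2729 N/mm.
f_max = √(f_v² + f_b²) = √(331.9² + 2729²) = 2749 N/mm.
φr_n = 0.75 × 0.6 × 620 × (0.707 × 12) = 2367 N/mm → NOT adequate.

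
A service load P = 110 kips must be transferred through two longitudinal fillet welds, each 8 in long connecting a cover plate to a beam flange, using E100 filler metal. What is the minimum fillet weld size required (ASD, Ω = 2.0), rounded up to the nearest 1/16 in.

E100XX → F_EXX = 100 ksi.
Total weld length L = 16 in.
Required throat t_e = P × Ω / (0.6 F_EXX × L) = 110 × 2.0 / (0.6 × 100 × 16) = 0.2292 in.
Required leg w = t_e / 0.707 = 0.3241 in → use 3/8 in.

w = 3/8 in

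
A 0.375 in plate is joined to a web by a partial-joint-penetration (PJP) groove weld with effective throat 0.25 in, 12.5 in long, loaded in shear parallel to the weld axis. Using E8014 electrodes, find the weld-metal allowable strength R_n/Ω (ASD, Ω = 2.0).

E80XX → F_EXX = 80 ksi.
Effective throat (given) t_e = 0.25 in.
A_we = 0.25 × 12.5 = 3.125 in².
F_nw = 0.6 F_EXX = 48 ksi.
R_n/Ω = (48 × 3.125) / 2.0 = 75 kip.

R_n/Ω ≈ 75 kip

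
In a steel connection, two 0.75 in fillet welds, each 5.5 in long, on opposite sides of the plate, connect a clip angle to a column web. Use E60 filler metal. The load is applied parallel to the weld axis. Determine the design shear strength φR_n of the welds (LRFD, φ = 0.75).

E60XX → F_EXX = 60 ksi.
Effective throat t_e = 0.707 × 0.75 = 0.5302 in.
Total length L = 11 in; A_we = 0.5302 × 11 = 5.833 in².
F_nw = 0.6 F_EXX = 0.6 × 60 = 36 ksi.
φR_n = 0.75 × 36 × 5.833 = 157.5 kips.

φR_n ≈ 157 kips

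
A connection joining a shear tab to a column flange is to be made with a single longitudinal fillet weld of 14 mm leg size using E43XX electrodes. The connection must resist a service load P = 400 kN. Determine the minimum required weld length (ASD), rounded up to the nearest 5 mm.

E43XX → F_EXX = 430 MPa.
Throat t_e = 0.707 × 14 = 9.898 mm.
r_n/Ω = (0.6 × 430 × 9.898) / 2.0 = 1277 N/mm = 1.277 kN/mm.
L_req = P / (r_n/Ω) = 400 / 1.277 = 313.3 mm total.
Round up → use L = 315 mm.

L = 315 mm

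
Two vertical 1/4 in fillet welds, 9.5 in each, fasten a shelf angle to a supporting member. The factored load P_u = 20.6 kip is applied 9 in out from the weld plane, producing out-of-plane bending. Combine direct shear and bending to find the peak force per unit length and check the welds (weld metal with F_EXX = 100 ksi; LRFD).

L_w = 2 × 9.5 = 19 in; section modulus (unit throat) S = 2 × L²/6 = 30.08 in².
Direct shear f_v = P/L_w = 20.6/19 = 1.084 kip/in.
Moment M = P × e = 20.6 × 9 = 185.4 kip·in; bending f_b = M/S = 6.163 kip/in.
f_max = √(f_v² + f_b²) = √(1.084² + 6.163²) = 6.258 kip/in.
φr_n = 0.75 × 0.6 × 100 × (0.707 × 0.25) = 7.954 kip/in → adequate.

f_max ≈ 6.26 kip/in; adequate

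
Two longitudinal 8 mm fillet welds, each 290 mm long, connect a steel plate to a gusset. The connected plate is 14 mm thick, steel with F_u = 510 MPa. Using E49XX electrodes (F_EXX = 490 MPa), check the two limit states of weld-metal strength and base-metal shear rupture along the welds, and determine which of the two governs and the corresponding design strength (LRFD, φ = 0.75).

t_e = 0.707 × 8 = 5.656 mm; L = 580 mm.
Weld metal: φR_n = 0.75 × 0.6 × 490 × 5.656 × 580 × 10⁻³ = 723.3 kN.
Base metal (shear rupture): φR_n = 0.75 × 0.6 × 510 × 14 × 580 × 10⁻³ = 1864 kN.
Governing: weld metal.

φR_n ≈ 723 kN (weld metal governs)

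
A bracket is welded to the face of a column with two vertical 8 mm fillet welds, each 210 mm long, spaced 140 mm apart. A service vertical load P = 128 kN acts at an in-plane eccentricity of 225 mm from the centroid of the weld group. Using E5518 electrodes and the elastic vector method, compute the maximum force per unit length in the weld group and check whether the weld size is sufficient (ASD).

E55XX → F_EXX = 550 MPa.
Total weld length L_w = 420 mm. Treat welds as unit-width lines.
Polar moment about centroid: J = 2[d³/12 + d(b/2)²] = 2[210³/12 + 210×70²] = 3602000 mm³.
Direct shear f_v = P/L_w = 128×10³ / 420 = 304.8 N/mm (vertical).
Torsion M = P·e = 128×10³ × 225 = 28800000 N·mm.
Critical point at (x, y) = (70, 105) from centroid. f_tx = M·y/J = 839.7 N/mm; f_ty = M·x/J = 559.8 N/mm.
Resultant f_max = √[f_tx² + (f_v + f_ty)²] = √[839.7² + (304.8 + 559.8)²] = 1205 N/mm.
Capacity per unit length: r_n/Ω = (1/2.0) × 0.6 × 550 × (0.707 × 8) = 933.2 N/mm.
1205 > 933.2 → NOT adequate.

f_max ≈ 1210 N/mm; NOT adequate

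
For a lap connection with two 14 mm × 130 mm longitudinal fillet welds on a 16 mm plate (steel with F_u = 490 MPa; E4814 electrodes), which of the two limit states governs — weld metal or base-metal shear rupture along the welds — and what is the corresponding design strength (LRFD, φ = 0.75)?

E48XX → F_EXX = 480 MPa.
t_e = 0.707 × 14 = 9.898 mm; L = 260 mm.
Weld metal: φR_n = 0.75 × 0.6 × 480 × 9.898 × 260 × 10⁻³ = 555.9 kN.
Base metal (shear rupture): φR_n = 0.75 × 0.6 × 490 × 16 × 260 × 10⁻³ = 917.3 kN.
Governing: weld metal.

φR_n ≈ 556 kN (weld metal governs)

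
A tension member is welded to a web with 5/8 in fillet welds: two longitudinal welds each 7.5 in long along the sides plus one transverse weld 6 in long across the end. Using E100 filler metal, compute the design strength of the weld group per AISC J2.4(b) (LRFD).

φR_n ≈ 432 kips

E100XX → F_EXX = 100 ksi.
t_e = 0.707 × 0.625 = 0.4419 in.
R_nwl = 0.6 × 100 × 0.4419 × 15 = 397.7 kips (longitudinal, 2 welds).
R_nwt = 0.6 × 100 × 0.4419 × 6 = 159.1 kips (transverse, base value).
(i) R_nwl + R_nwt = 556.8 kips; (ii) 0.85 R_nwl + 1.5 R_nwt = 576.6 kips.
R_n = max = 576.6 kips [governs: (ii)]; φR_n = 432.5 kips.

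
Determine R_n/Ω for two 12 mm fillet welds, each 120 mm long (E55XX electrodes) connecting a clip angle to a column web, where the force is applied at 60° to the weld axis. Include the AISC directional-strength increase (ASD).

R_n/Ω ≈ 471 kN

E55XX → F_EXX = 550 MPa.
t_e = 0.707 × 12 = 8.484 mm; A_we = 8.484 × 240 = 2036 mm².
Directional factor: 1.0 + 0.5 sin^1.5(60°) = 1.403.
F_nw = 0.6 × 550 × 1.403 = 463 MPa.
R_n/Ω = (463 × 2036) / 2.0 × 10⁻³ = 471.3 kN.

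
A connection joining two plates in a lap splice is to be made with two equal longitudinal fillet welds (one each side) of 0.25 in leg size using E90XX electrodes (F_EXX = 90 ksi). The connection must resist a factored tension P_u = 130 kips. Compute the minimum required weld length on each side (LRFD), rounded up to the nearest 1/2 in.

L = 9.5 in on each side

Throat t_e = 0.707 × 0.25 = 0.1767 in.
φr_n = 0.75 × 0.6 × 90 × 0.1767 = 7.158 kips/in.
L_req = P_u / φr_n = 130 / 7.158 = 18.16 in total.
Per side: 18.16 / 2 = 9.08 in.
Round up → use L = 9.5 in on each side.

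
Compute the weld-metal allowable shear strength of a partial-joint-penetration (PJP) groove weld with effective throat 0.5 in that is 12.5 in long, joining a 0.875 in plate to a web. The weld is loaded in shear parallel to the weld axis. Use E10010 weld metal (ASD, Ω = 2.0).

R_n/Ω ≈ 188 kips

E100XX → F_EXX = 100 ksi.
Effective throat (given) t_e = 0.5 in.
A_we = 0.5 × 12.5 = 6.25 in².
F_nw = 0.6 F_EXX = 60 ksi.
R_n/Ω = (60 × 6.25) / 2.0 = 187.5 kips.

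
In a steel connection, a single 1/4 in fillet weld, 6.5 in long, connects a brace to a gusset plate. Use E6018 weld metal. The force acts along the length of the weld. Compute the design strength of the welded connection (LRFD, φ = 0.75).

φR_n ≈ 31 kip

E60XX → F_EXX = 60 ksi.
Effective throat t_e = 0.707 × 0.25 = 0.1767 in.
Total length L = 6.5 in; A_we = 0.1767 × 6.5 = 1.149 in².
F_nw = 0.6 F_EXX = 0.6 × 60 = 36 ksi.
φR_n = 0.75 × 36 × 1.149 = 31.02 kip.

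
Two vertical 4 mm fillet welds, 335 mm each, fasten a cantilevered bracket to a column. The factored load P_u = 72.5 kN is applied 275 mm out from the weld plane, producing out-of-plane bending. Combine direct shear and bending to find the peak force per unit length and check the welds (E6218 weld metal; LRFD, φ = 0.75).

E62XX → F_EXX = 620 MPa.
L_w = 2 × 335 = 670 mm; section modulus (unit throat) S = 2 × L²/6 = 37410 mm².
Direct shear f_v = P/L_w = 72.5×10³/670 = 108.2 N/mm.
Moment M = P × e = 72.5×10³ × 275 = 19938000 N·mm; bending f_b = M/S = 533 N/mm.
f_max = √(f_v² + f_b²) = √(108.2² + 533²) = 543.8 N/mm.
φr_n = 0.75 × 0.6 × 620 × (0.707 × 4) = 789 N/mm → adequate.

f_max ≈ 544 N/mm; adequate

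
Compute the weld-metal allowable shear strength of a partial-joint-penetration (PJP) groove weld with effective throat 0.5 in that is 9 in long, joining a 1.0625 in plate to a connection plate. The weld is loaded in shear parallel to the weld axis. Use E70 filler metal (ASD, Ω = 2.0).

E70XX → F_EXX = 70 ksi.
Effective throat (given) t_e = 0.5 in.
A_we = 0.5 × 9 = 4.5 in².
F_nw = 0.6 F_EXX = 42 ksi.
R_n/Ω = (42 × 4.5) / 2.0 = 94.5 kips.

R_n/Ω ≈ 94.5 kips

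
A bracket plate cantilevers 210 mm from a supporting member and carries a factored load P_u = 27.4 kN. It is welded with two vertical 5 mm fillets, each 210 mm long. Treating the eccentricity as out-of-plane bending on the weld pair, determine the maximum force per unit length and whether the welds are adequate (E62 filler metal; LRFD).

E62XX → F_EXX = 620 MPa.
L_w = 2 × 210 = 420 mm; section modulus (unit throat) S = 2 × L²/6 = 14700 mm².
Direct shear f_v = P/L_w = 27.4×10³/420 = 65.24 N/mm.
Moment M = P × e = 27.4×10³ × 210 = 5754000 N·mm; bending f_b = M/S = 391.4 N/mm.
f_max = √(f_v² + f_b²) = √(65.24² + 391.4²) = 396.8 N/mm.
φr_n = 0.75 × 0.6 × 620 × (0.707 × 5) = 986.3 N/mm → adequate.

f_max ≈ 397 N/mm; adequate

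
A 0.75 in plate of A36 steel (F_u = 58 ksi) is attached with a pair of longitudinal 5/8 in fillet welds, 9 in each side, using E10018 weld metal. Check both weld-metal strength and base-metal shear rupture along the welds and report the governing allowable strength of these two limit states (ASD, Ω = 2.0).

E100XX → F_EXX = 100 ksi.
t_e = 0.707 × 0.625 = 0.4419 in; L = 18 in.
Weld metal: R_n/Ω = (1/2.0) × 0.6 × 100 × 0.4419 × 18 = 238.6 kips.
Base metal (shear rupture): R_n/Ω = (1/2.0) × 0.6 × 58 × 0.75 × 18 = 234.9 kips.
Governing: base-metal shear rupture.

R_n/Ω ≈ 235 kips (base-metal shear rupture governs)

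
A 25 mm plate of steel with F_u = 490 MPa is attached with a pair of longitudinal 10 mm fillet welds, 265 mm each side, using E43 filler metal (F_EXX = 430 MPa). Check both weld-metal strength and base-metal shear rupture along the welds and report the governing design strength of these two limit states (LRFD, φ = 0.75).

φR_n ≈ 725 kN (weld metal governs)

t_e = 0.707 × 10 = 7.07 mm; L = 530 mm.
Weld metal: φR_n = 0.75 × 0.6 × 430 × 7.07 × 530 × 10⁻³ = 725.1 kN.
Base metal (shear rupture): φR_n = 0.75 × 0.6 × 490 × 25 × 530 × 10⁻³ = 2922 kN.
Governing: weld metal.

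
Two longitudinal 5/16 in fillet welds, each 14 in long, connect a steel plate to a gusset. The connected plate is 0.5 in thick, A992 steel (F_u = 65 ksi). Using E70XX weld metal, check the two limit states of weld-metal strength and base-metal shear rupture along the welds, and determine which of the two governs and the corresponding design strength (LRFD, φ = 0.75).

φR_n ≈ 195 kip (weld metal governs)

E70XX → F_EXX = 70 ksi.
t_e = 0.707 × 0.3125 = 0.2209 in; L = 28 in.
Weld metal: φR_n = 0.75 × 0.6 × 70 × 0.2209 × 28 = 194.9 kip.
Base metal (shear rupture): φR_n = 0.75 × 0.6 × 65 × 0.5 × 28 = 409.5 kip.
Governing: weld metal.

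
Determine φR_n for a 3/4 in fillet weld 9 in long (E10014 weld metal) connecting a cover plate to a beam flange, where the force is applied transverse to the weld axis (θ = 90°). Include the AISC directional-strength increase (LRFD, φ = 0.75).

E100XX → F_EXX = 100 ksi.
t_e = 0.707 × 0.75 = 0.5302 in; A_we = 0.5302 × 9 = 4.772 in².
Directional factor: 1.0 + 0.5 sin^1.5(90°) = 1.5.
F_nw = 0.6 × 100 × 1.5 = 90 ksi.
φR_n = 0.75 × 90 × 4.772 = 322.1 kip.

φR_n ≈ 322 kip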